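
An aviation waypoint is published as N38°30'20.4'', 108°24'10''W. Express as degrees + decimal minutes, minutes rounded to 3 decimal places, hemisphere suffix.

φ: 30 + 20.4/60 = 30.34000′
λ: 24 + 10/60 = 24.16667′

38° 30.340′ N, 108° 24.167′ W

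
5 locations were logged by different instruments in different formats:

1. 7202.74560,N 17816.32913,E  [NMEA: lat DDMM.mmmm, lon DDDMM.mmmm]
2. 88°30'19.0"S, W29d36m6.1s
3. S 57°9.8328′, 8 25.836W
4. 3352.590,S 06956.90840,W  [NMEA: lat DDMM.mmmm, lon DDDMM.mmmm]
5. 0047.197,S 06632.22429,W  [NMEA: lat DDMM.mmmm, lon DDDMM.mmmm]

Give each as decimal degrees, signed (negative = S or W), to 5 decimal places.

Point 1:
  Latitude: degrees = first 2 digits = 72, minutes = 2.7456; 72 + 2.7456/60 = 72.045760
  N ⇒ keep positive
  λ: degrees = first 3 digits = 178, minutes = 16.32913; 178 + 16.32913/60 = 178.272152
  E ⇒ keep positive
Point 2:
  Latitude: 30′ + 19″ = 30.31667′; 88 + 30.31667/60 = 88.505278
  S ⇒ negate
  Longitude: 29 + 36/60 + 6.1/3600 = 29.601694
  hemisphere W, so the sign is −
Point 3:
  Lat: 57 + 9.8328/60 = 57.163880
  S ⇒ negate
  λ: 8 + 25.836/60 = 8.430600
  hemisphere W, so the sign is −
Point 4:
  φ: split at 2 digits → 33° and 52.59′; 33 + 52.59/60 = 33.876500
  S ⇒ negate
  Longitude: degrees = first 3 digits = 69, minutes = 56.9084; 69 + 56.9084/60 = 69.948473
  hemisphere W, so the sign is −
Point 5:
  Lat: degrees = first 2 digits = 0, minutes = 47.197; 0 + 47.197/60 = 0.786617
  S ⇒ negate
  Longitude: split at 3 digits → 066° and 32.22429′; 66 + 32.22429/60 = 66.537072
  W → negative

1. 72.04576, 178.27215
2. -88.50528, -29.60169
3. -57.16388, -8.43060
4. -33.87650, -69.94847
5. -0.78662, -66.53707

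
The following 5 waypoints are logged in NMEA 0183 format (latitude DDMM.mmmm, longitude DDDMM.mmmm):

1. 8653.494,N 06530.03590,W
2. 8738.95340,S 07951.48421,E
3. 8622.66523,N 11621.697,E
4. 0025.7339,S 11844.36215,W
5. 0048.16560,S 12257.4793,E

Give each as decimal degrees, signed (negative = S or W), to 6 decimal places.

1. 86.891567, -65.500598
2. -87.649223, 79.858070
3. 86.377754, 116.361617
4. -0.428898, -118.739369
5. -0.802760, 122.957988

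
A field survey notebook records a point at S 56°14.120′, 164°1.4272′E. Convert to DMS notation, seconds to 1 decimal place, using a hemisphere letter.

Lat: 14.12000′ → 14′ and 0.12000 × 60 = 7.200″
Lon: fractional minutes 0.42720 × 60 = 25.632″

56°14′7.2″ S, 164°01′25.6″ E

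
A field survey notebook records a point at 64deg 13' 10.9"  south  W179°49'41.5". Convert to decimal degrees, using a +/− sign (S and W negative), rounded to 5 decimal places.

φ: 64 + 13/60 + 10.9/3600 = 64.219694
hemisphere S, so the sign is −
Longitude: 179° + 49/60 + 41.5/3600 = 179 + 0.816667 + 0.011528 = 179.828194
W → negative

-64.21969, -179.82819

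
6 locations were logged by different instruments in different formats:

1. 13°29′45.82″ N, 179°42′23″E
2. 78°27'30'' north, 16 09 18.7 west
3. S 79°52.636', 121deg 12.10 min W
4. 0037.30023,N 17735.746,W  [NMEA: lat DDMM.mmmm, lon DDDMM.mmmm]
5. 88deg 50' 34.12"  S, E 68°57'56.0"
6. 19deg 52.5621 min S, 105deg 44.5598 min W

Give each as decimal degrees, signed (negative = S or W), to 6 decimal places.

Point 1:
  φ: 29′ + 45.82″ = 29.76367′; 13 + 29.76367/60 = 13.4960611
  N → positive
  λ: 179° + 42/60 + 23/3600 = 179 + 0.700000 + 0.006389 = 179.7063889
  E ⇒ keep positive
Point 2:
  φ: 78 + 27/60 + 30/3600 = 78.4583333
  N → positive
  Longitude: 9′ + 18.7″ = 9.31167′; 16 + 9.31167/60 = 16.1551944
  W ⇒ negate
Point 3:
  Lat: 52.636′ = 0.877267°; total 79.8772667
  S ⇒ negate
  λ: 121 + 12.1/60 = 121.2016667
  hemisphere W, so the sign is −
Point 4:
  Lat: split at 2 digits → 00° and 37.30023′; 0 + 37.30023/60 = 0.6216705
  N ⇒ keep positive
  Longitude: degrees = first 3 digits = 177, minutes = 35.746; 177 + 35.746/60 = 177.5957667
  hemisphere W, so the sign is −
Point 5:
  Lat: 50′ + 34.12″ = 50.56867′; 88 + 50.56867/60 = 88.8428111
  S ⇒ negate
  Lon: 68° + 57/60 + 56/3600 = 68 + 0.950000 + 0.015556 = 68.9655556
  E → positive
Point 6:
  φ: 19 + 52.5621/60 = 19.8760350
  S ⇒ negate
  λ: 105 + 44.5598/60 = 105.7426633
  W ⇒ negate

1. 13.496061, 179.706389
2. 78.458333, -16.155194
3. -79.877267, -121.201667
4. 0.621671, -177.595767
5. -88.842811, 68.965556
6. -19.876035, -105.742663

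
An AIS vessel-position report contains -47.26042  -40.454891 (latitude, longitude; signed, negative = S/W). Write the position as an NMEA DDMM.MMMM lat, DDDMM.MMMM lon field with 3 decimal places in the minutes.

Latitude is negative → S; |value| = 47.260420
Lat: fractional part 0.260420 → 15.62520 minutes
Longitude is negative → W; |value| = 40.454891
λ: fractional part 0.454891 → 27.29346 minutes

4715.625,S / 04027.293,W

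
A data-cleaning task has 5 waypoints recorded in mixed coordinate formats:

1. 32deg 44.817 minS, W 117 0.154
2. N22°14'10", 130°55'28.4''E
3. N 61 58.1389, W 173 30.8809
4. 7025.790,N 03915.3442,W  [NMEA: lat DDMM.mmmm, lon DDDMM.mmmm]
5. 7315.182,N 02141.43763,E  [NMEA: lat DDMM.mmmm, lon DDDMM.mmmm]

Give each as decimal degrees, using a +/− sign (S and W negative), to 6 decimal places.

Point 1:
  Latitude: 44.817′ = 0.746950°; total 32.7469500
  hemisphere S, so the sign is −
  Longitude: 117 + 0.154/60 = 117.0025667
  W → negative
Point 2:
  Latitude: 14′ + 10″ = 14.16667′; 22 + 14.16667/60 = 22.2361111
  N ⇒ keep positive
  Longitude: 55′ + 28.4″ = 55.47333′; 130 + 55.47333/60 = 130.9245556
  E → positive
Point 3:
  Latitude: 61 + 58.1389/60 = 61.9689817
  N → positive
  λ: 30.8809′ = 0.514682°; total 173.5146817
  W → negative
Point 4:
  Lat: split at 2 digits → 70° and 25.79′; 70 + 25.79/60 = 70.4298333
  N → positive
  Lon: split at 3 digits → 039° and 15.3442′; 39 + 15.3442/60 = 39.2557367
  W ⇒ negate
Point 5:
  φ: degrees = first 2 digits = 73, minutes = 15.182; 73 + 15.182/60 = 73.2530333
  N → positive
  λ: split at 3 digits → 021° and 41.43763′; 21 + 41.43763/60 = 21.6906272
  E ⇒ keep positive

1. -32.746950, -117.002567
2. 22.236111, 130.924556
3. 61.968982, -173.514682
4. 70.429833, -39.255737
5. 73.253033, 21.690627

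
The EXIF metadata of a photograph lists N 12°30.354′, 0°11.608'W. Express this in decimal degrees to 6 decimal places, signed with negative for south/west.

12.505900, -0.193467

Lat: 30.354′ = 0.505900°; total 12.5059000
N ⇒ keep positive
λ: 0 + 11.608/60 = 0.1934667
W → negative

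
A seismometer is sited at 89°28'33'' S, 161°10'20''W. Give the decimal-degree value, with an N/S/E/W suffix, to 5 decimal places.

φ: 28′ + 33″ = 28.55000′; 89 + 28.55000/60 = 89.475833
Lon: 161 + 10/60 + 20/3600 = 161.172222

89.47583° S, 161.17222° W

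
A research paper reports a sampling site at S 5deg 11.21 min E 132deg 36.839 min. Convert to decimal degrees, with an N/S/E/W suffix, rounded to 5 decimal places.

φ: 11.21′ = 0.186833°; total 5.186833
λ: 132 + 36.839/60 = 132.613983

5.18683° S, 132.61398° E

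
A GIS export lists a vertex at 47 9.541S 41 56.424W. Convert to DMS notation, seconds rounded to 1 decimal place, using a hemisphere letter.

47°09′32.5″ S, 41°56′25.4″ W

φ: 9.54100′ → 9′ and 0.54100 × 60 = 32.460″
λ: 56.42400′ → 56′ and 0.42400 × 60 = 25.440″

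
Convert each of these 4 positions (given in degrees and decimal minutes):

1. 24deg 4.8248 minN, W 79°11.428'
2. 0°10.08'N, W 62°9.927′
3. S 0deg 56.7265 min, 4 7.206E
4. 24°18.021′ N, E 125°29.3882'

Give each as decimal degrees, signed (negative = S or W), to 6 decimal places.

1. 24.080413, -79.190467
2. 0.168000, -62.165450
3. -0.945442, 4.120100
4. 24.300350, 125.489803

Point 1:
  Lat: 24 + 4.8248/60 = 24.0804133
  N ⇒ keep positive
  Lon: 11.428′ = 0.190467°; total 79.1904667
  W ⇒ negate
Point 2:
  φ: 0 + 10.08/60 = 0.1680000
  N ⇒ keep positive
  Longitude: 9.927′ = 0.165450°; total 62.1654500
  hemisphere W, so the sign is −
Point 3:
  φ: 0 + 56.7265/60 = 0.9454417
  S → negative
  λ: 7.206′ = 0.120100°; total 4.1201000
  E → positive
Point 4:
  Latitude: 24 + 18.021/60 = 24.3003500
  N → positive
  λ: 125 + 29.3882/60 = 125.4898033
  E → positive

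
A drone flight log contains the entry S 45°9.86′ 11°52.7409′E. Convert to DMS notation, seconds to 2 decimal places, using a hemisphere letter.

45°09′51.60″ S, 11°52′44.45″ E

φ: fractional minutes 0.86000 × 60 = 51.6000″
Lon: fractional minutes 0.74090 × 60 = 44.4540″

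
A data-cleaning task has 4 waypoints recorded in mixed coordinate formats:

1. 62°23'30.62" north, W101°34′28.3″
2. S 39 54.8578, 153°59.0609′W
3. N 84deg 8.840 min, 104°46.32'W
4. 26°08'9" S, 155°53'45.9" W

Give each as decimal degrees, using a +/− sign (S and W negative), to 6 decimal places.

Point 1:
  Lat: 62° + 23/60 + 30.62/3600 = 62 + 0.383333 + 0.008506 = 62.3918389
  N ⇒ keep positive
  Lon: 34′ + 28.3″ = 34.47167′; 101 + 34.47167/60 = 101.5745278
  W → negative
Point 2:
  φ: 54.8578′ = 0.914297°; total 39.9142967
  S ⇒ negate
  Longitude: 153 + 59.0609/60 = 153.9843483
  hemisphere W, so the sign is −
Point 3:
  φ: 8.84′ = 0.147333°; total 84.1473333
  N → positive
  Longitude: 46.32′ = 0.772000°; total 104.7720000
  W ⇒ negate
Point 4:
  Lat: 26° + 8/60 + 9/3600 = 26 + 0.133333 + 0.002500 = 26.1358333
  S ⇒ negate
  λ: 155° + 53/60 + 45.9/3600 = 155 + 0.883333 + 0.012750 = 155.8960833
  hemisphere W, so the sign is −

1. 62.391839, -101.574528
2. -39.914297, -153.984348
3. 84.147333, -104.772000
4. -26.135833, -155.896083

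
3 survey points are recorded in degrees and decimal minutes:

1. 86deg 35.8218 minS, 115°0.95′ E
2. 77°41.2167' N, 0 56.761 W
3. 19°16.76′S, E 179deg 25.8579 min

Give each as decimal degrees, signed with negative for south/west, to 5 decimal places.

Point 1:
  Lat: 35.8218′ = 0.597030°; total 86.597030
  hemisphere S, so the sign is −
  Lon: 115 + 0.95/60 = 115.015833
  E ⇒ keep positive
Point 2:
  Lat: 77 + 41.2167/60 = 77.686945
  N ⇒ keep positive
  λ: 56.761′ = 0.946017°; total 0.946017
  W → negative
Point 3:
  Lat: 16.76′ = 0.279333°; total 19.279333
  S ⇒ negate
  Longitude: 25.8579′ = 0.430965°; total 179.430965
  E ⇒ keep positive

1. -86.59703, 115.01583
2. 77.68695, -0.94602
3. -19.27933, 179.43097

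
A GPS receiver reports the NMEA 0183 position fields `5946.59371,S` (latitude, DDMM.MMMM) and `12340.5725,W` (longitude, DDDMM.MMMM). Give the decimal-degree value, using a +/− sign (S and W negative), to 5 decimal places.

-59.77656, -123.67621

φ: split at 2 digits → 59° and 46.59371′; 59 + 46.59371/60 = 59.776562
S → negative
Lon: split at 3 digits → 123° and 40.5725′; 123 + 40.5725/60 = 123.676208
hemisphere W, so the sign is −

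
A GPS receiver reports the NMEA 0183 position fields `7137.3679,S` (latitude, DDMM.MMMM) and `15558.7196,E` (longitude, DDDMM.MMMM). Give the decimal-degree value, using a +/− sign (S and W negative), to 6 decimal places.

φ: degrees = first 2 digits = 71, minutes = 37.3679; 71 + 37.3679/60 = 71.6227983
S → negative
Longitude: degrees = first 3 digits = 155, minutes = 58.7196; 155 + 58.7196/60 = 155.9786600
E → positive

-71.622798, 155.978660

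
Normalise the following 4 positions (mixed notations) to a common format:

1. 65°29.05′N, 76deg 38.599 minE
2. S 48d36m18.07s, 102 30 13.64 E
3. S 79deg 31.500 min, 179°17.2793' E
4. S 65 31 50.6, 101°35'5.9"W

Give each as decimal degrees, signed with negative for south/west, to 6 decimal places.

1. 65.484167, 76.643317
2. -48.605019, 102.503789
3. -79.525000, 179.287988
4. -65.530722, -101.584972

Point 1:
  Latitude: 65 + 29.05/60 = 65.4841667
  N ⇒ keep positive
  λ: 76 + 38.599/60 = 76.6433167
  E ⇒ keep positive
Point 2:
  Latitude: 48° + 36/60 + 18.07/3600 = 48 + 0.600000 + 0.005019 = 48.6050194
  hemisphere S, so the sign is −
  Longitude: 30′ + 13.64″ = 30.22733′; 102 + 30.22733/60 = 102.5037889
  E → positive
Point 3:
  φ: 79 + 31.5/60 = 79.5250000
  S → negative
  Longitude: 17.2793′ = 0.287988°; total 179.2879883
  E ⇒ keep positive
Point 4:
  φ: 65 + 31/60 + 50.6/3600 = 65.5307222
  S ⇒ negate
  Longitude: 101° + 35/60 + 5.9/3600 = 101 + 0.583333 + 0.001639 = 101.5849722
  hemisphere W, so the sign is −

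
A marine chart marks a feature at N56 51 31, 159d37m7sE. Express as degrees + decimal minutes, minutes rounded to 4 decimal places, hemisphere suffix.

φ: 51 + 31/60 = 51.516667′
Lon: 37 + 7/60 = 37.116667′

56° 51.5167′ N, 159° 37.1167′ E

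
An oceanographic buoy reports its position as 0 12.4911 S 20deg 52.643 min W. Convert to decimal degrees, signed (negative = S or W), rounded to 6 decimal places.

-0.208185, -20.877383

φ: 12.4911′ = 0.208185°; total 0.2081850
hemisphere S, so the sign is −
Longitude: 52.643′ = 0.877383°; total 20.8773833
W → negative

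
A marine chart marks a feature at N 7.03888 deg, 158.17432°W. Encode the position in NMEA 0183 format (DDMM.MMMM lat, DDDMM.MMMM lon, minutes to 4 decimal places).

φ: minutes = (7.038880 − 7) × 60 = 2.332800
Lon: 158° + 0.174320 × 60 = 158° 10.459200′

0702.3328,N / 15810.4592,W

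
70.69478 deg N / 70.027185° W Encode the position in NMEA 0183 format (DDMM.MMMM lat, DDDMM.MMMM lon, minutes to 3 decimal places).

7041.687,N / 07001.631,W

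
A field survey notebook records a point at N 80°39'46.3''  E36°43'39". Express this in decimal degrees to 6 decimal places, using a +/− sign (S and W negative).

80.662861, 36.727500

φ: 39′ + 46.3″ = 39.77167′; 80 + 39.77167/60 = 80.6628611
N → positive
Longitude: 36° + 43/60 + 39/3600 = 36 + 0.716667 + 0.010833 = 36.7275000
E ⇒ keep positive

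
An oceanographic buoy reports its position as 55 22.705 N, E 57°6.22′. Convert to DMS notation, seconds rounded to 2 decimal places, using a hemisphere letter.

55°22′42.30″ N, 57°06′13.20″ E

Lat: fractional minutes 0.70500 × 60 = 42.3000″
Longitude: 6.22000′ → 6′ and 0.22000 × 60 = 13.2000″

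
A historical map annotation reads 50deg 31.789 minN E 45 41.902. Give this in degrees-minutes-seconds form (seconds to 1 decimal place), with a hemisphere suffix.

50°31′47.3″ N, 45°41′54.1″ E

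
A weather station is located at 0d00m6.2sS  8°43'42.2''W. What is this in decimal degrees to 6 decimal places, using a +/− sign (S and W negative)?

Lat: 0° + 0/60 + 6.2/3600 = 0 + 0.000000 + 0.001722 = 0.0017222
S → negative
Lon: 43′ + 42.2″ = 43.70333′; 8 + 43.70333/60 = 8.7283889
W → negative

-0.001722, -8.728389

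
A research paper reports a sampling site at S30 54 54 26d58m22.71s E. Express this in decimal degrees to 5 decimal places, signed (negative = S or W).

-30.91500, 26.97298

Lat: 54′ + 54″ = 54.90000′; 30 + 54.90000/60 = 30.915000
S ⇒ negate
Lon: 26 + 58/60 + 22.71/3600 = 26.972975
E → positive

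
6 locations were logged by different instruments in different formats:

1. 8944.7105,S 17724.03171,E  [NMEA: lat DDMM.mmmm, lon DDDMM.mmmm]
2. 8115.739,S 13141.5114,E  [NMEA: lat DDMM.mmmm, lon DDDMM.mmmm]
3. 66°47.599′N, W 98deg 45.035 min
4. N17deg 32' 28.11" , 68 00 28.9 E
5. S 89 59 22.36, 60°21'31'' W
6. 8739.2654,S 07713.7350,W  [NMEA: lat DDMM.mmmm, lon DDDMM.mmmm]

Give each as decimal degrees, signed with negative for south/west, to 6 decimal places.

1. -89.745175, 177.400529
2. -81.262317, 131.691857
3. 66.793317, -98.750583
4. 17.541142, 68.008028
5. -89.989544, -60.358611
6. -87.654423, -77.228917

Point 1:
  Lat: split at 2 digits → 89° and 44.7105′; 89 + 44.7105/60 = 89.7451750
  hemisphere S, so the sign is −
  λ: degrees = first 3 digits = 177, minutes = 24.03171; 177 + 24.03171/60 = 177.4005285
  E ⇒ keep positive
Point 2:
  φ: split at 2 digits → 81° and 15.739′; 81 + 15.739/60 = 81.2623167
  S ⇒ negate
  Lon: split at 3 digits → 131° and 41.5114′; 131 + 41.5114/60 = 131.6918567
  E ⇒ keep positive
Point 3:
  Lat: 66 + 47.599/60 = 66.7933167
  N ⇒ keep positive
  Lon: 45.035′ = 0.750583°; total 98.7505833
  W → negative
Point 4:
  Lat: 17 + 32/60 + 28.11/3600 = 17.5411417
  N ⇒ keep positive
  λ: 68 + 0/60 + 28.9/3600 = 68.0080278
  E ⇒ keep positive
Point 5:
  Latitude: 89 + 59/60 + 22.36/3600 = 89.9895444
  S → negative
  Lon: 21′ + 31″ = 21.51667′; 60 + 21.51667/60 = 60.3586111
  W → negative
Point 6:
  Latitude: split at 2 digits → 87° and 39.2654′; 87 + 39.2654/60 = 87.6544233
  S ⇒ negate
  Lon: degrees = first 3 digits = 77, minutes = 13.735; 77 + 13.735/60 = 77.2289167
  hemisphere W, so the sign is −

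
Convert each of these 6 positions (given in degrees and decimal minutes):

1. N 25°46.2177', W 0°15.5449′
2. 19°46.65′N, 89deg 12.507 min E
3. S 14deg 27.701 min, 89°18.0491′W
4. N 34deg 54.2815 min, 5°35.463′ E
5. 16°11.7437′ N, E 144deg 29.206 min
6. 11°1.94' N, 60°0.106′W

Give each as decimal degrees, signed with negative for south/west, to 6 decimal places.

1. 25.770295, -0.259082
2. 19.777500, 89.208450
3. -14.461683, -89.300818
4. 34.904692, 5.591050
5. 16.195728, 144.486767
6. 11.032333, -60.001767

Point 1:
  Latitude: 46.2177′ = 0.770295°; total 25.7702950
  N → positive
  Longitude: 0 + 15.5449/60 = 0.2590817
  W ⇒ negate
Point 2:
  φ: 19 + 46.65/60 = 19.7775000
  N → positive
  Longitude: 89 + 12.507/60 = 89.2084500
  E → positive
Point 3:
  Lat: 27.701′ = 0.461683°; total 14.4616833
  S → negative
  Longitude: 89 + 18.0491/60 = 89.3008183
  W ⇒ negate
Point 4:
  Lat: 34 + 54.2815/60 = 34.9046917
  N ⇒ keep positive
  Longitude: 35.463′ = 0.591050°; total 5.5910500
  E → positive
Point 5:
  φ: 16 + 11.7437/60 = 16.1957283
  N → positive
  λ: 144 + 29.206/60 = 144.4867667
  E ⇒ keep positive
Point 6:
  Latitude: 11 + 1.94/60 = 11.0323333
  N → positive
  Lon: 60 + 0.106/60 = 60.0017667
  W ⇒ negate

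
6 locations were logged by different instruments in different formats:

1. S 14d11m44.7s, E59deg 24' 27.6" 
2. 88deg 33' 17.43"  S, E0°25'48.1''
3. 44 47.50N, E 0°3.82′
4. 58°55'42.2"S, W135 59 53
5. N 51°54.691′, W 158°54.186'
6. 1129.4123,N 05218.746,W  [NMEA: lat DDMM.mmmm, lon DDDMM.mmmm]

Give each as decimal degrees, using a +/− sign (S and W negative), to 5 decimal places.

1. -14.19575, 59.40767
2. -88.55484, 0.43003
3. 44.79167, 0.06367
4. -58.92839, -135.99806
5. 51.91152, -158.90310
6. 11.49021, -52.31243

Point 1:
  Latitude: 11′ + 44.7″ = 11.74500′; 14 + 11.74500/60 = 14.195750
  hemisphere S, so the sign is −
  Lon: 24′ + 27.6″ = 24.46000′; 59 + 24.46000/60 = 59.407667
  E → positive
Point 2:
  φ: 33′ + 17.43″ = 33.29050′; 88 + 33.29050/60 = 88.554842
  S → negative
  Longitude: 0° + 25/60 + 48.1/3600 = 0 + 0.416667 + 0.013361 = 0.430028
  E → positive
Point 3:
  Latitude: 47.5′ = 0.791667°; total 44.791667
  N ⇒ keep positive
  Longitude: 3.82′ = 0.063667°; total 0.063667
  E → positive
Point 4:
  φ: 58 + 55/60 + 42.2/3600 = 58.928389
  S ⇒ negate
  Lon: 59′ + 53″ = 59.88333′; 135 + 59.88333/60 = 135.998056
  hemisphere W, so the sign is −
Point 5:
  Latitude: 51 + 54.691/60 = 51.911517
  N ⇒ keep positive
  Longitude: 158 + 54.186/60 = 158.903100
  W → negative
Point 6:
  Lat: degrees = first 2 digits = 11, minutes = 29.4123; 11 + 29.4123/60 = 11.490205
  N ⇒ keep positive
  λ: split at 3 digits → 052° and 18.746′; 52 + 18.746/60 = 52.312433
  W ⇒ negate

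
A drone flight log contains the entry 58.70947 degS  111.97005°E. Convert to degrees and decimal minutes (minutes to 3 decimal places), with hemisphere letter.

58° 42.568′ S, 111° 58.203′ E

φ: fractional part 0.709470 → 42.56820 minutes
λ: fractional part 0.970050 → 58.20300 minutes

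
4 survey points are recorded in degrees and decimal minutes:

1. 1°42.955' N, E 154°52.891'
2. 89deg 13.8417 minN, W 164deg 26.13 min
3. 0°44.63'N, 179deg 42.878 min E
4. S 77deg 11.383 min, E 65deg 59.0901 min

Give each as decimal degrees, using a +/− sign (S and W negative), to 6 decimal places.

Point 1:
  Latitude: 42.955′ = 0.715917°; total 1.7159167
  N ⇒ keep positive
  λ: 154 + 52.891/60 = 154.8815167
  E ⇒ keep positive
Point 2:
  φ: 13.8417′ = 0.230695°; total 89.2306950
  N → positive
  Lon: 164 + 26.13/60 = 164.4355000
  W → negative
Point 3:
  φ: 44.63′ = 0.743833°; total 0.7438333
  N → positive
  λ: 179 + 42.878/60 = 179.7146333
  E ⇒ keep positive
Point 4:
  φ: 77 + 11.383/60 = 77.1897167
  S → negative
  λ: 65 + 59.0901/60 = 65.9848350
  E → positive

1. 1.715917, 154.881517
2. 89.230695, -164.435500
3. 0.743833, 179.714633
4. -77.189717, 65.984835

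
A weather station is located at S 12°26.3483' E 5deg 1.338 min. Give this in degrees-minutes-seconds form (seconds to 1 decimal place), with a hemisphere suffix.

12°26′20.9″ S, 5°01′20.3″ E

Latitude: fractional minutes 0.34830 × 60 = 20.898″
λ: fractional minutes 0.33800 × 60 = 20.280″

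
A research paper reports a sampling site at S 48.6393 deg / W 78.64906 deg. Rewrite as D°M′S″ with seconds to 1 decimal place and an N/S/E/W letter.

φ: whole degrees 48; 38.35800′ → 38′ and 21.480″
Longitude: whole degrees 78; 38.94360′ → 38′ and 56.616″

48°38′21.5″ S, 78°38′56.6″ W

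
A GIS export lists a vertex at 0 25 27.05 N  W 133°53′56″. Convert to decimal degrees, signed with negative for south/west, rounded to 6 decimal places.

φ: 0 + 25/60 + 27.05/3600 = 0.4241806
N ⇒ keep positive
Longitude: 53′ + 56″ = 53.93333′; 133 + 53.93333/60 = 133.8988889
W → negative

0.424181, -133.898889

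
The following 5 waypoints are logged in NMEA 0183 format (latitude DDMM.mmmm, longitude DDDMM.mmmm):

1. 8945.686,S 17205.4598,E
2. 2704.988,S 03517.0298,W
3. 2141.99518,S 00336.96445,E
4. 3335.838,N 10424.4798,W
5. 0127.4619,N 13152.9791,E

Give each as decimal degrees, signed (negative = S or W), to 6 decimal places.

Point 1:
  φ: split at 2 digits → 89° and 45.686′; 89 + 45.686/60 = 89.7614333
  S → negative
  Longitude: degrees = first 3 digits = 172, minutes = 5.4598; 172 + 5.4598/60 = 172.0909967
  E → positive
Point 2:
  φ: degrees = first 2 digits = 27, minutes = 4.988; 27 + 4.988/60 = 27.0831333
  S ⇒ negate
  Longitude: split at 3 digits → 035° and 17.0298′; 35 + 17.0298/60 = 35.2838300
  hemisphere W, so the sign is −
Point 3:
  Lat: degrees = first 2 digits = 21, minutes = 41.99518; 21 + 41.99518/60 = 21.6999197
  S ⇒ negate
  Longitude: degrees = first 3 digits = 3, minutes = 36.96445; 3 + 36.96445/60 = 3.6160742
  E ⇒ keep positive
Point 4:
  Lat: split at 2 digits → 33° and 35.838′; 33 + 35.838/60 = 33.5973000
  N → positive
  Longitude: split at 3 digits → 104° and 24.4798′; 104 + 24.4798/60 = 104.4079967
  W ⇒ negate
Point 5:
  Lat: degrees = first 2 digits = 1, minutes = 27.4619; 1 + 27.4619/60 = 1.4576983
  N ⇒ keep positive
  Lon: degrees = first 3 digits = 131, minutes = 52.9791; 131 + 52.9791/60 = 131.8829850
  E ⇒ keep positive

1. -89.761433, 172.090997
2. -27.083133, -35.283830
3. -21.699920, 3.616074
4. 33.597300, -104.407997
5. 1.457698, 131.882985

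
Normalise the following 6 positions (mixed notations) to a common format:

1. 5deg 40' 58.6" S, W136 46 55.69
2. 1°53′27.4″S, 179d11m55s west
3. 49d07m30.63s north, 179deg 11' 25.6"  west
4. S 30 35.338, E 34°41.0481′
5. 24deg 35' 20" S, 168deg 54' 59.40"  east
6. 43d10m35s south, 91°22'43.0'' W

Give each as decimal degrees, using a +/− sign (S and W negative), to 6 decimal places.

1. -5.682944, -136.782136
2. -1.890944, -179.198611
3. 49.125175, -179.190444
4. -30.588967, 34.684135
5. -24.588889, 168.916500
6. -43.176389, -91.378611

Point 1:
  φ: 5° + 40/60 + 58.6/3600 = 5 + 0.666667 + 0.016278 = 5.6829444
  hemisphere S, so the sign is −
  Longitude: 136 + 46/60 + 55.69/3600 = 136.7821361
  hemisphere W, so the sign is −
Point 2:
  Lat: 53′ + 27.4″ = 53.45667′; 1 + 53.45667/60 = 1.8909444
  S → negative
  Lon: 11′ + 55″ = 11.91667′; 179 + 11.91667/60 = 179.1986111
  W ⇒ negate
Point 3:
  φ: 7′ + 30.63″ = 7.51050′; 49 + 7.51050/60 = 49.1251750
  N → positive
  Lon: 11′ + 25.6″ = 11.42667′; 179 + 11.42667/60 = 179.1904444
  hemisphere W, so the sign is −
Point 4:
  φ: 30 + 35.338/60 = 30.5889667
  S ⇒ negate
  Longitude: 34 + 41.0481/60 = 34.6841350
  E → positive
Point 5:
  Lat: 24° + 35/60 + 20/3600 = 24 + 0.583333 + 0.005556 = 24.5888889
  hemisphere S, so the sign is −
  λ: 168° + 54/60 + 59.4/3600 = 168 + 0.900000 + 0.016500 = 168.9165000
  E → positive
Point 6:
  Latitude: 43 + 10/60 + 35/3600 = 43.1763889
  hemisphere S, so the sign is −
  Longitude: 22′ + 43″ = 22.71667′; 91 + 22.71667/60 = 91.3786111
  W ⇒ negate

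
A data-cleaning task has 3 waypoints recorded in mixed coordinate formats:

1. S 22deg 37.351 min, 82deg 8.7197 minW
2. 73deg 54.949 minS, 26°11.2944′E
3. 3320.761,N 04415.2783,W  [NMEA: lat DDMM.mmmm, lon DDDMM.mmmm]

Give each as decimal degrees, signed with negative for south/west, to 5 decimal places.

1. -22.62252, -82.14533
2. -73.91582, 26.18824
3. 33.34602, -44.25464

Point 1:
  Latitude: 22 + 37.351/60 = 22.622517
  S ⇒ negate
  Lon: 82 + 8.7197/60 = 82.145328
  hemisphere W, so the sign is −
Point 2:
  Lat: 54.949′ = 0.915817°; total 73.915817
  S ⇒ negate
  λ: 26 + 11.2944/60 = 26.188240
  E → positive
Point 3:
  Latitude: split at 2 digits → 33° and 20.761′; 33 + 20.761/60 = 33.346017
  N → positive
  Lon: split at 3 digits → 044° and 15.2783′; 44 + 15.2783/60 = 44.254638
  hemisphere W, so the sign is −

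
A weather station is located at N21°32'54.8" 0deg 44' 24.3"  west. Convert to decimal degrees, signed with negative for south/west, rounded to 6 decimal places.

21.548556, -0.740083

φ: 21° + 32/60 + 54.8/3600 = 21 + 0.533333 + 0.015222 = 21.5485556
N → positive
Lon: 44′ + 24.3″ = 44.40500′; 0 + 44.40500/60 = 0.7400833
W → negative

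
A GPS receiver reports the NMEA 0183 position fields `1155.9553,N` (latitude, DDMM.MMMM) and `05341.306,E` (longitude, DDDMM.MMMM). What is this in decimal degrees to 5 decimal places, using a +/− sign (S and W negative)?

11.93259, 53.68843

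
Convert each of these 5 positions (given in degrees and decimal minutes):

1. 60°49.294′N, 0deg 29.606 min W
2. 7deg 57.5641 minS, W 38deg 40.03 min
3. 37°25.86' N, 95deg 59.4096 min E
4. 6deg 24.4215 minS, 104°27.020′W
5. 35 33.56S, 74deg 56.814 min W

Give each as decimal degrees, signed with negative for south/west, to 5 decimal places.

1. 60.82157, -0.49343
2. -7.95940, -38.66717
3. 37.43100, 95.99016
4. -6.40703, -104.45033
5. -35.55933, -74.94690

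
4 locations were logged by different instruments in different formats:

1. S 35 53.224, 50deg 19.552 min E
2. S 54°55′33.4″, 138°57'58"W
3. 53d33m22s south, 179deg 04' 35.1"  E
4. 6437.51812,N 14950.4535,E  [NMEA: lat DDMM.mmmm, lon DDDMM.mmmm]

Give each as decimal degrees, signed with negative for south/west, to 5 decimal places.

1. -35.88707, 50.32587
2. -54.92594, -138.96611
3. -53.55611, 179.07642
4. 64.62530, 149.84089

Point 1:
  φ: 35 + 53.224/60 = 35.887067
  hemisphere S, so the sign is −
  Lon: 19.552′ = 0.325867°; total 50.325867
  E ⇒ keep positive
Point 2:
  φ: 55′ + 33.4″ = 55.55667′; 54 + 55.55667/60 = 54.925944
  S ⇒ negate
  Longitude: 57′ + 58″ = 57.96667′; 138 + 57.96667/60 = 138.966111
  hemisphere W, so the sign is −
Point 3:
  Latitude: 33′ + 22″ = 33.36667′; 53 + 33.36667/60 = 53.556111
  hemisphere S, so the sign is −
  Lon: 179 + 4/60 + 35.1/3600 = 179.076417
  E → positive
Point 4:
  Lat: split at 2 digits → 64° and 37.51812′; 64 + 37.51812/60 = 64.625302
  N ⇒ keep positive
  Lon: degrees = first 3 digits = 149, minutes = 50.4535; 149 + 50.4535/60 = 149.840892
  E ⇒ keep positive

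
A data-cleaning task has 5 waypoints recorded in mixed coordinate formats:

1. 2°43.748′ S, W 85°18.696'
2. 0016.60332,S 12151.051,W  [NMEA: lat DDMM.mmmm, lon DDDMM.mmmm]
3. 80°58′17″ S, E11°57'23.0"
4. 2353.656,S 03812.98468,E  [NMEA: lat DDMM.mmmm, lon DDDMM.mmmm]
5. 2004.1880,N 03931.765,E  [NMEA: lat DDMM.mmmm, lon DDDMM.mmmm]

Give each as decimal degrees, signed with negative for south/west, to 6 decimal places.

Point 1:
  Lat: 2 + 43.748/60 = 2.7291333
  S → negative
  Longitude: 85 + 18.696/60 = 85.3116000
  W → negative
Point 2:
  Lat: split at 2 digits → 00° and 16.60332′; 0 + 16.60332/60 = 0.2767220
  hemisphere S, so the sign is −
  Lon: degrees = first 3 digits = 121, minutes = 51.051; 121 + 51.051/60 = 121.8508500
  hemisphere W, so the sign is −
Point 3:
  φ: 58′ + 17″ = 58.28333′; 80 + 58.28333/60 = 80.9713889
  hemisphere S, so the sign is −
  Lon: 57′ + 23″ = 57.38333′; 11 + 57.38333/60 = 11.9563889
  E → positive
Point 4:
  φ: degrees = first 2 digits = 23, minutes = 53.656; 23 + 53.656/60 = 23.8942667
  S ⇒ negate
  Longitude: split at 3 digits → 038° and 12.98468′; 38 + 12.98468/60 = 38.2164113
  E → positive
Point 5:
  φ: split at 2 digits → 20° and 4.188′; 20 + 4.188/60 = 20.0698000
  N ⇒ keep positive
  λ: split at 3 digits → 039° and 31.765′; 39 + 31.765/60 = 39.5294167
  E → positive

1. -2.729133, -85.311600
2. -0.276722, -121.850850
3. -80.971389, 11.956389
4. -23.894267, 38.216411
5. 20.069800, 39.529417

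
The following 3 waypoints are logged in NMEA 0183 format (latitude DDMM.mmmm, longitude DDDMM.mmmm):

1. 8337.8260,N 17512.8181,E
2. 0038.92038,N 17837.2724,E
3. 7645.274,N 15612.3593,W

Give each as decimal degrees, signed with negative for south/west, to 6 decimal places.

1. 83.630433, 175.213635
2. 0.648673, 178.621207
3. 76.754567, -156.205988

Point 1:
  φ: degrees = first 2 digits = 83, minutes = 37.826; 83 + 37.826/60 = 83.6304333
  N → positive
  λ: split at 3 digits → 175° and 12.8181′; 175 + 12.8181/60 = 175.2136350
  E ⇒ keep positive
Point 2:
  Lat: degrees = first 2 digits = 0, minutes = 38.92038; 0 + 38.92038/60 = 0.6486730
  N → positive
  λ: degrees = first 3 digits = 178, minutes = 37.2724; 178 + 37.2724/60 = 178.6212067
  E → positive
Point 3:
  Latitude: split at 2 digits → 76° and 45.274′; 76 + 45.274/60 = 76.7545667
  N ⇒ keep positive
  Lon: degrees = first 3 digits = 156, minutes = 12.3593; 156 + 12.3593/60 = 156.2059883
  W ⇒ negate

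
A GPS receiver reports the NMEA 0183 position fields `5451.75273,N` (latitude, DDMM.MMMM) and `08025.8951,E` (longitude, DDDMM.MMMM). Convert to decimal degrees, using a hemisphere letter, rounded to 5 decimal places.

54.86255° N, 80.43159° E

Latitude: degrees = first 2 digits = 54, minutes = 51.75273; 54 + 51.75273/60 = 54.862546
Lon: split at 3 digits → 080° and 25.8951′; 80 + 25.8951/60 = 80.431585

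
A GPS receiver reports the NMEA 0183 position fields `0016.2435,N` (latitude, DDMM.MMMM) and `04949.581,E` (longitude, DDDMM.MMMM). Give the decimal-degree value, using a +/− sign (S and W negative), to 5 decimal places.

φ: degrees = first 2 digits = 0, minutes = 16.2435; 0 + 16.2435/60 = 0.270725
N ⇒ keep positive
Lon: split at 3 digits → 049° and 49.581′; 49 + 49.581/60 = 49.826350
E → positive

0.27073, 49.82635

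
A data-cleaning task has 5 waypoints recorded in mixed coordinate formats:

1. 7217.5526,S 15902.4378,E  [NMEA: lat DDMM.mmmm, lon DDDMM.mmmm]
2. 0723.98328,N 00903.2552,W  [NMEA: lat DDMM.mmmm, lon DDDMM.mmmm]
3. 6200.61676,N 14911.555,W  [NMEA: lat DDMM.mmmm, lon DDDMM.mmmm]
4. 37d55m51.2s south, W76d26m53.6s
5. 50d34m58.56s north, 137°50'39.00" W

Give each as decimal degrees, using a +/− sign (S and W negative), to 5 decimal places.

1. -72.29254, 159.04063
2. 7.39972, -9.05425
3. 62.01028, -149.19258
4. -37.93089, -76.44822
5. 50.58293, -137.84417

Point 1:
  φ: split at 2 digits → 72° and 17.5526′; 72 + 17.5526/60 = 72.292543
  S ⇒ negate
  Lon: degrees = first 3 digits = 159, minutes = 2.4378; 159 + 2.4378/60 = 159.040630
  E → positive
Point 2:
  Latitude: degrees = first 2 digits = 7, minutes = 23.98328; 7 + 23.98328/60 = 7.399721
  N → positive
  λ: split at 3 digits → 009° and 3.2552′; 9 + 3.2552/60 = 9.054253
  W → negative
Point 3:
  φ: split at 2 digits → 62° and 0.61676′; 62 + 0.61676/60 = 62.010279
  N → positive
  λ: split at 3 digits → 149° and 11.555′; 149 + 11.555/60 = 149.192583
  W → negative
Point 4:
  φ: 55′ + 51.2″ = 55.85333′; 37 + 55.85333/60 = 37.930889
  S → negative
  λ: 26′ + 53.6″ = 26.89333′; 76 + 26.89333/60 = 76.448222
  W ⇒ negate
Point 5:
  φ: 50 + 34/60 + 58.56/3600 = 50.582933
  N ⇒ keep positive
  Longitude: 137 + 50/60 + 39/3600 = 137.844167
  hemisphere W, so the sign is −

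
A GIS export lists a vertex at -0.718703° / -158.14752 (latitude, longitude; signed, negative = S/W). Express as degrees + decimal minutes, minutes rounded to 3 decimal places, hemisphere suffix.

0° 43.122′ S, 158° 8.851′ W

Latitude is negative → S; |value| = 0.718703
Latitude: fractional part 0.718703 → 43.12218 minutes
Longitude is negative → W; |value| = 158.147520
Longitude: fractional part 0.147520 → 8.85120 minutes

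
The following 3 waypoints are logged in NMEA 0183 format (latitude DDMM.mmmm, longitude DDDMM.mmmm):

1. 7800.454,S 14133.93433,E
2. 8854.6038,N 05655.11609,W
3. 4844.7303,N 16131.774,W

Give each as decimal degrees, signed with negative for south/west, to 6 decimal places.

1. -78.007567, 141.565572
2. 88.910063, -56.918602
3. 48.745505, -161.529567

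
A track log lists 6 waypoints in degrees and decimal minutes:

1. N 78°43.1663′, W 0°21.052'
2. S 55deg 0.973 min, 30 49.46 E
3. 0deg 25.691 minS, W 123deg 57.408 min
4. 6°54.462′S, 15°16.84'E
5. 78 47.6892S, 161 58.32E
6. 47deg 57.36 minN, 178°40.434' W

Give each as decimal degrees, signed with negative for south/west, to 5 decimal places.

1. 78.71944, -0.35087
2. -55.01622, 30.82433
3. -0.42818, -123.95680
4. -6.90770, 15.28067
5. -78.79482, 161.97200
6. 47.95600, -178.67390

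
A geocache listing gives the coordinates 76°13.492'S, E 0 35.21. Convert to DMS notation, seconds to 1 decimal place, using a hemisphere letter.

Lat: fractional minutes 0.49200 × 60 = 29.520″
Longitude: 35.21000′ → 35′ and 0.21000 × 60 = 12.600″

76°13′29.5″ S, 0°35′12.6″ E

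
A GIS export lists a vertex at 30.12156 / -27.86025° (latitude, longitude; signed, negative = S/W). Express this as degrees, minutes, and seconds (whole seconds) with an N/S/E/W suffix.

30°07′18″ N, 27°51′37″ W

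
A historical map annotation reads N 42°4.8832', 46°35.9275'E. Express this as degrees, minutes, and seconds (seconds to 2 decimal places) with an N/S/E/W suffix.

Lat: 4.88320′ → 4′ and 0.88320 × 60 = 52.9920″
λ: 35.92750′ → 35′ and 0.92750 × 60 = 55.6500″

42°04′52.99″ N, 46°35′55.65″ E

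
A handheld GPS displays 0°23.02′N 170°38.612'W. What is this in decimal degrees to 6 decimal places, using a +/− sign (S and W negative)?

Lat: 23.02′ = 0.383667°; total 0.3836667
N ⇒ keep positive
λ: 38.612′ = 0.643533°; total 170.6435333
W → negative

0.383667, -170.643533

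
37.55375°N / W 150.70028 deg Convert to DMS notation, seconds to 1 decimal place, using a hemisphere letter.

37°33′13.5″ N, 150°42′1.0″ W

Latitude: 0.553750 × 60 = 33.22500′ → 33′, remainder × 60 = 13.500″
Lon: 0.700280° → 42.01680′; 0.01680 × 60 = 1.008″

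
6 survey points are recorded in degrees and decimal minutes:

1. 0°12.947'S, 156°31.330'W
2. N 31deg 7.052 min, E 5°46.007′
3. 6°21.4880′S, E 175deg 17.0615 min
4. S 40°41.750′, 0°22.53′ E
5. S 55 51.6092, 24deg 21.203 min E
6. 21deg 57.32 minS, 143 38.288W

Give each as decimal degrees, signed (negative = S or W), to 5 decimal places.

1. -0.21578, -156.52217
2. 31.11753, 5.76678
3. -6.35813, 175.28436
4. -40.69583, 0.37550
5. -55.86015, 24.35338
6. -21.95533, -143.63813

Point 1:
  Lat: 12.947′ = 0.215783°; total 0.215783
  hemisphere S, so the sign is −
  Lon: 156 + 31.33/60 = 156.522167
  W ⇒ negate
Point 2:
  Lat: 7.052′ = 0.117533°; total 31.117533
  N ⇒ keep positive
  Longitude: 46.007′ = 0.766783°; total 5.766783
  E → positive
Point 3:
  Latitude: 21.488′ = 0.358133°; total 6.358133
  hemisphere S, so the sign is −
  λ: 175 + 17.0615/60 = 175.284358
  E → positive
Point 4:
  Lat: 40 + 41.75/60 = 40.695833
  hemisphere S, so the sign is −
  λ: 22.53′ = 0.375500°; total 0.375500
  E ⇒ keep positive
Point 5:
  Latitude: 55 + 51.6092/60 = 55.860153
  S ⇒ negate
  Lon: 21.203′ = 0.353383°; total 24.353383
  E → positive
Point 6:
  Lat: 57.32′ = 0.955333°; total 21.955333
  S → negative
  Lon: 38.288′ = 0.638133°; total 143.638133
  W → negative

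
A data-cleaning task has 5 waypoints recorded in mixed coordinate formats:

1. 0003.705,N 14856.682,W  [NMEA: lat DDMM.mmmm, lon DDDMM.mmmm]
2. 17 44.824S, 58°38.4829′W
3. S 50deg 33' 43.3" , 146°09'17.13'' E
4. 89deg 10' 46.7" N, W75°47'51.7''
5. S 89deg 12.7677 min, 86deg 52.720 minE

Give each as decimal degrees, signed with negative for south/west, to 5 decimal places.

1. 0.06175, -148.94470
2. -17.74707, -58.64138
3. -50.56203, 146.15476
4. 89.17964, -75.79769
5. -89.21280, 86.87867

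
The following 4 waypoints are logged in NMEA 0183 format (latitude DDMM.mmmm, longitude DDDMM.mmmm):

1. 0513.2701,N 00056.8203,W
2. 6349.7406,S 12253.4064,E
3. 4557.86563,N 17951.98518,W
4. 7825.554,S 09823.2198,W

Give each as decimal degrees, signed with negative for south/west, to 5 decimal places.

1. 5.22117, -0.94701
2. -63.82901, 122.89011
3. 45.96443, -179.86642
4. -78.42590, -98.38700

Point 1:
  Lat: split at 2 digits → 05° and 13.2701′; 5 + 13.2701/60 = 5.221168
  N → positive
  Lon: split at 3 digits → 000° and 56.8203′; 0 + 56.8203/60 = 0.947005
  W → negative
Point 2:
  Latitude: split at 2 digits → 63° and 49.7406′; 63 + 49.7406/60 = 63.829010
  S → negative
  λ: degrees = first 3 digits = 122, minutes = 53.4064; 122 + 53.4064/60 = 122.890107
  E ⇒ keep positive
Point 3:
  Lat: split at 2 digits → 45° and 57.86563′; 45 + 57.86563/60 = 45.964427
  N → positive
  λ: split at 3 digits → 179° and 51.98518′; 179 + 51.98518/60 = 179.866420
  W ⇒ negate
Point 4:
  Lat: split at 2 digits → 78° and 25.554′; 78 + 25.554/60 = 78.425900
  S → negative
  Lon: split at 3 digits → 098° and 23.2198′; 98 + 23.2198/60 = 98.386997
  W ⇒ negate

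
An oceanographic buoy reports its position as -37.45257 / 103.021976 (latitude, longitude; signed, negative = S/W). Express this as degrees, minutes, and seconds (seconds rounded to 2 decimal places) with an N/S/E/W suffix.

37°27′9.25″ S, 103°01′19.11″ E

Latitude is negative → S; |value| = 37.452570
φ: 0.452570 × 60 = 27.15420′ → 27′, remainder × 60 = 9.2520″
Lon: 0.021976 × 60 = 1.31856′ → 1′, remainder × 60 = 19.1136″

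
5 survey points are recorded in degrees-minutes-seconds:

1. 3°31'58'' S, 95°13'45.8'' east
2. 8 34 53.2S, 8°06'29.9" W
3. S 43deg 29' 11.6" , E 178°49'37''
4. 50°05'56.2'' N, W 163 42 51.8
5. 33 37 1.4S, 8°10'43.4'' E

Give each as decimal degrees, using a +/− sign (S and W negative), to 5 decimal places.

Point 1:
  Latitude: 31′ + 58″ = 31.96667′; 3 + 31.96667/60 = 3.532778
  S ⇒ negate
  λ: 13′ + 45.8″ = 13.76333′; 95 + 13.76333/60 = 95.229389
  E → positive
Point 2:
  Latitude: 8 + 34/60 + 53.2/3600 = 8.581444
  S → negative
  Lon: 8 + 6/60 + 29.9/3600 = 8.108306
  hemisphere W, so the sign is −
Point 3:
  Lat: 43° + 29/60 + 11.6/3600 = 43 + 0.483333 + 0.003222 = 43.486556
  S ⇒ negate
  Lon: 178° + 49/60 + 37/3600 = 178 + 0.816667 + 0.010278 = 178.826944
  E → positive
Point 4:
  φ: 50 + 5/60 + 56.2/3600 = 50.098944
  N ⇒ keep positive
  λ: 42′ + 51.8″ = 42.86333′; 163 + 42.86333/60 = 163.714389
  W ⇒ negate
Point 5:
  φ: 37′ + 1.4″ = 37.02333′; 33 + 37.02333/60 = 33.617056
  hemisphere S, so the sign is −
  Lon: 10′ + 43.4″ = 10.72333′; 8 + 10.72333/60 = 8.178722
  E → positive

1. -3.53278, 95.22939
2. -8.58144, -8.10831
3. -43.48656, 178.82694
4. 50.09894, -163.71439
5. -33.61706, 8.17872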